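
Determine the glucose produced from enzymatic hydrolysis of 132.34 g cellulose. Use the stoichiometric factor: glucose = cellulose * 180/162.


glucose = cellulose * 180/162
= 132.34 * 180/162
= 147.0444 g

147.0444 g


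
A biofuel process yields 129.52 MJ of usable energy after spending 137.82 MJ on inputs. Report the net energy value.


NEV = E_out - E_in
= 129.52 - 137.82
= -8.3000 MJ

-8.3000 MJ


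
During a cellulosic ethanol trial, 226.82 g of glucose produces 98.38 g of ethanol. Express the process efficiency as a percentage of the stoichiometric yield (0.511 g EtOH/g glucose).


Fermentation efficiency = (actual / (0.511 * glucose)) * 100
= (98.38 / (0.511 * 226.82)) * 100
= 84.8798%

84.8798%


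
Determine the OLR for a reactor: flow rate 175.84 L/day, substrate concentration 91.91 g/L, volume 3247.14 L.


OLR = Q * S / V
= 175.84 * 91.91 / 3247.14
= 4.9771 g/L/day

4.9771 g/L/day


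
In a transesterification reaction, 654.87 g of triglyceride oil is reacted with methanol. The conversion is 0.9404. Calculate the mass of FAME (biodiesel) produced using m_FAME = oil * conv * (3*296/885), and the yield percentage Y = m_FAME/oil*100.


m_FAME = oil * conv * (3 * 296 / 885) = oil * conv * (888/885)
= 654.87 * 0.9404 * 888 / 885
= 617.9273 g
Y = m_FAME / oil * 100 = conv * (888/885) * 100
= 0.9404 * 888 / 885 * 100
= 94.36%

617.9273 g FAME; Y = 94.36%


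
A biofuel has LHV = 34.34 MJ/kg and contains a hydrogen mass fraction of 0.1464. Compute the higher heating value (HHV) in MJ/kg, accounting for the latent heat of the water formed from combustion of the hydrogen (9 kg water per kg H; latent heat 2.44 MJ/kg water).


HHV = LHV + H_frac * 9 * 2.44
= 34.34 + 0.1464 * 9 * 2.44
= 37.5549 MJ/kg

37.5549 MJ/kg


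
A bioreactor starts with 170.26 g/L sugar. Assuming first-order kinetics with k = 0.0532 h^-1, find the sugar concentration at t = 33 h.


S = S0 * exp(-k * t)
S = 170.26 * exp(-0.0532 * 33)
S = 29.4215 g/L

29.4215 g/L


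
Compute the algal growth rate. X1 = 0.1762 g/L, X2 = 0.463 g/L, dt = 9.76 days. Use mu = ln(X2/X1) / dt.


mu = ln(X2/X1) / dt
= ln(0.463/0.1762) / 9.76
= 0.0990 per day

0.0990 per day


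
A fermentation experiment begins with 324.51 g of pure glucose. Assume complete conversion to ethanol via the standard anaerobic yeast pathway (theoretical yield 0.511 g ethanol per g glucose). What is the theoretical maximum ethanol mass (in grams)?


Theoretical ethanol yield: m_EtOH = 0.511 * m_glucose
m_EtOH = 0.511 * 324.51 = 165.8246 g

165.8246 g


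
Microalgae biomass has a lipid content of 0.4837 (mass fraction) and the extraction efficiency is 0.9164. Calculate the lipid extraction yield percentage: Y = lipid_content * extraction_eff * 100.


Y = lipid_content * extraction_eff * 100
= 0.4837 * 0.9164 * 100
= 44.3263%

44.3263%


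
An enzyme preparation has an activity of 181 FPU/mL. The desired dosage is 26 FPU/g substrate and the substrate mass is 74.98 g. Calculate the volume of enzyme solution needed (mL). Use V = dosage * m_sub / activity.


V = dosage * m_sub / activity
V = 26 * 74.98 / 181
V = 10.7706 mL

10.7706 mL


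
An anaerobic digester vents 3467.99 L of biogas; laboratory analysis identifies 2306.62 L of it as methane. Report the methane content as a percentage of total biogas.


CH4% = V_CH4 / V_total * 100
= 2306.62 / 3467.99 * 100
= 66.5117%

66.5117%


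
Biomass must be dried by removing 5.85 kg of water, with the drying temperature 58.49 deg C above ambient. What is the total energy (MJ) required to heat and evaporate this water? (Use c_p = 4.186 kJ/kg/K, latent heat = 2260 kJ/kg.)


E = m_water * (4.186 * dT + 2260) / 1000
= 5.85 * (4.186 * 58.49 + 2260) / 1000
= 14.6533 MJ

14.6533 MJ


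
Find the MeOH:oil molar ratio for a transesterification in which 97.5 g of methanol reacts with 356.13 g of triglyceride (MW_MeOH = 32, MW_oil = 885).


Molar ratio = n_MeOH / n_oil = (MeOH/32) / (oil/885) = (MeOH * 885) / (32 * oil)
= (97.5 * 885) / (32 * 356.13)
= 7.5716

7.5716


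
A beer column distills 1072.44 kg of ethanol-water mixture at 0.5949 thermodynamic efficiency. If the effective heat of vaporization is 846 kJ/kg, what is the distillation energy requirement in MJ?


E = m * 846 / (eta * 1000)
= 1072.44 * 846 / (0.5949 * 1000)
= 1525.1038 MJ

1525.1038 MJ


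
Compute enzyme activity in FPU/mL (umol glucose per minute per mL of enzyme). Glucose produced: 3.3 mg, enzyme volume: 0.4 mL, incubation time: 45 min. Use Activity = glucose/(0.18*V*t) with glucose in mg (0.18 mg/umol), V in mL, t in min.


Activity = glucose_mg / (0.18 mg/umol * V_mL * t_min)
= 3.3 / (0.18 * 0.4 * 45)
= 1.0185 FPU/mL

1.0185 FPU/mL


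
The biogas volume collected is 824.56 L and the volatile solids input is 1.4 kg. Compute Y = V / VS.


Y = V / VS
= 824.56 / 1.4
= 588.9714 L/kg VS

588.9714 L/kg VS


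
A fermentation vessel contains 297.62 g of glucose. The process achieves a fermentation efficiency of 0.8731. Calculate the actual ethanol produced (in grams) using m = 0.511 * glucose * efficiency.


Actual ethanol: m = 0.511 * 297.62 * 0.8731
m = 132.7844 g

132.7844 g


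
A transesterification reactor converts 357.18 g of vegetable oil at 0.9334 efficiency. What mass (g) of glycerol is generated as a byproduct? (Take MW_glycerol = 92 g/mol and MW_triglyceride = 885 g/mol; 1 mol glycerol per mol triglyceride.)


glycerol = oil * conv * (92/885)
= 357.18 * 0.9334 * 92 / 885
= 34.6577 g

34.6577 g


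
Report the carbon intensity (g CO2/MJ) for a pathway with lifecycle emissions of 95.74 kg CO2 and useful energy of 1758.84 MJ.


CI = CO2 * 1000 / E
= 95.74 * 1000 / 1758.84
= 54.4336 g CO2/MJ

54.4336 g CO2/MJ


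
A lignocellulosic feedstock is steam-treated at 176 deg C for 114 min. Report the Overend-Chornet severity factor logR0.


logR0 = log10(t * exp((T - 100) / 14.75))
= log10(114 * exp((176 - 100) / 14.75))
= 4.2946

4.2946


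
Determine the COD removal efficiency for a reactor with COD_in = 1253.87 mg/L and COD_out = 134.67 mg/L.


eta = (COD_in - COD_out) / COD_in * 100
= (1253.87 - 134.67) / 1253.87 * 100
= 89.2597%

89.2597%


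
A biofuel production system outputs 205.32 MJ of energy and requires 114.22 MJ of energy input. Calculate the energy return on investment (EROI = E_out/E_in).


EROI = E_out / E_in
= 205.32 / 114.22
= 1.7976

1.7976


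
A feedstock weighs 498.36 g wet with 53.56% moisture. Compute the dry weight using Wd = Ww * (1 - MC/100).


Wd = Ww * (1 - MC/100)
= 498.36 * (1 - 53.56/100)
= 231.4384 g

231.4384 g


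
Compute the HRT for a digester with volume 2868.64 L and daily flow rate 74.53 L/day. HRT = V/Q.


HRT = V / Q
= 2868.64 / 74.53
= 38.4897 days

38.4897 days


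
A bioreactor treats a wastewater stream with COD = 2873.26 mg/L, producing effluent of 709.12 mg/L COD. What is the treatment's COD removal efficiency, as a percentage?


eta = (COD_in - COD_out) / COD_in * 100
= (2873.26 - 709.12) / 2873.26 * 100
= 75.3200%

75.3200%


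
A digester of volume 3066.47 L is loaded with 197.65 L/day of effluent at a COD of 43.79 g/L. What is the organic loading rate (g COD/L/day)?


OLR = Q * S / V
= 197.65 * 43.79 / 3066.47
= 2.8225 g/L/day

2.8225 g/L/day


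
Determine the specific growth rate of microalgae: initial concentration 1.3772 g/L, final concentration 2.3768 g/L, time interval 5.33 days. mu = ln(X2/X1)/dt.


mu = ln(X2/X1) / dt
= ln(2.3768/1.3772) / 5.33
= 0.1024 per day

0.1024 per day


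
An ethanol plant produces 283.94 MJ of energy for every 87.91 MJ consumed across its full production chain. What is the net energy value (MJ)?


NEV = E_out - E_in
= 283.94 - 87.91
= 196.0300 MJ

196.0300 MJ


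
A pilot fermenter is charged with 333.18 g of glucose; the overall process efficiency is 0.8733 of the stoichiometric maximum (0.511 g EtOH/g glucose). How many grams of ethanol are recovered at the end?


Actual ethanol: m = 0.511 * 333.18 * 0.8733
m = 148.6837 g

148.6837 g


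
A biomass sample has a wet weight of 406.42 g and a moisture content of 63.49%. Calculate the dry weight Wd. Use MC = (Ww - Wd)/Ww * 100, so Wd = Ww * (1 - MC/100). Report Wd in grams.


Wd = Ww * (1 - MC/100)
= 406.42 * (1 - 63.49/100)
= 148.3839 g

148.3839 g


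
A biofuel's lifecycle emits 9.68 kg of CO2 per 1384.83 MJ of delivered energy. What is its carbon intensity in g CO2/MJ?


CI = CO2 * 1000 / E
= 9.68 * 1000 / 1384.83
= 6.9900 g CO2/MJ

6.9900 g CO2/MJ


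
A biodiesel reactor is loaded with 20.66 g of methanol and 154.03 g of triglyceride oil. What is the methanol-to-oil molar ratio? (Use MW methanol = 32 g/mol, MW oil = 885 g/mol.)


Molar ratio = n_MeOH / n_oil = (MeOH/32) / (oil/885) = (MeOH * 885) / (32 * oil)
= (20.66 * 885) / (32 * 154.03)
= 3.7095

3.7095


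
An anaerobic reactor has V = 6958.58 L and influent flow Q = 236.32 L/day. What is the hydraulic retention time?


HRT = V / Q
= 6958.58 / 236.32
= 29.4456 days

29.4456 days


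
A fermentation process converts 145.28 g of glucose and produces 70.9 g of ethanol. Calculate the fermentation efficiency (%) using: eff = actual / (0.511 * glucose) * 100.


Fermentation efficiency = (actual / (0.511 * glucose)) * 100
= (70.9 / (0.511 * 145.28)) * 100
= 95.5035%

95.5035%


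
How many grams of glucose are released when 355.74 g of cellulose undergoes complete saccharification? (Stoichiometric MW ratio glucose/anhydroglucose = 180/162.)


glucose = cellulose * 180/162
= 355.74 * 180/162
= 395.2667 g

395.2667 g


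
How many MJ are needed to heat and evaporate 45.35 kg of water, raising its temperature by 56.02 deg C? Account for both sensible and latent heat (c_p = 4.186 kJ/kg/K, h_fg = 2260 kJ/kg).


E = m_water * (4.186 * dT + 2260) / 1000
= 45.35 * (4.186 * 56.02 + 2260) / 1000
= 113.1256 MJ

113.1256 MJ


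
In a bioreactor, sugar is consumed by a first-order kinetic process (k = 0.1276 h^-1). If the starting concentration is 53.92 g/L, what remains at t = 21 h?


S = S0 * exp(-k * t)
S = 53.92 * exp(-0.1276 * 21)
S = 3.6984 g/L

3.6984 g/L


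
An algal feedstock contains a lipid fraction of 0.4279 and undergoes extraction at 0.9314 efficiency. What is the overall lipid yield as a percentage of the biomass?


Y = lipid_content * extraction_eff * 100
= 0.4279 * 0.9314 * 100
= 39.8546%

39.8546%


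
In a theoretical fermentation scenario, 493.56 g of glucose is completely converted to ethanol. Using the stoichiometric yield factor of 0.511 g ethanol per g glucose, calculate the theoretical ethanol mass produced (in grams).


Theoretical ethanol yield: m_EtOH = 0.511 * m_glucose
m_EtOH = 0.511 * 493.56 = 252.2092 g

252.2092 g


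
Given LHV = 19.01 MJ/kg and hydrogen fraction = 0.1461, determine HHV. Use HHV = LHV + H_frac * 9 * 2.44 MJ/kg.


HHV = LHV + H_frac * 9 * 2.44
= 19.01 + 0.1461 * 9 * 2.44
= 22.2184 MJ/kg

22.2184 MJ/kg


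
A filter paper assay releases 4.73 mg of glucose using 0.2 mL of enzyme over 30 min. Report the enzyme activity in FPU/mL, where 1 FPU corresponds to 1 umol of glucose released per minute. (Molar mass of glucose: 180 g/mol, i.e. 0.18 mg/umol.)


Activity = glucose_mg / (0.18 mg/umol * V_mL * t_min)
= 4.73 / (0.18 * 0.2 * 30)
= 4.3796 FPU/mL

4.3796 FPU/mL


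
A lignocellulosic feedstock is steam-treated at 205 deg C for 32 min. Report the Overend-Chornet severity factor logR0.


logR0 = log10(t * exp((T - 100) / 14.75))
= log10(32 * exp((205 - 100) / 14.75))
= 4.5967

4.5967


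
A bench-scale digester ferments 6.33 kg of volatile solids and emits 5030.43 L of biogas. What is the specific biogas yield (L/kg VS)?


Y = V / VS
= 5030.43 / 6.33
= 794.6967 L/kg VS

794.6967 L/kg VS


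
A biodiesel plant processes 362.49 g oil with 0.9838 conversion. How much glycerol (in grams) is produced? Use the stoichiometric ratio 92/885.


glycerol = oil * conv * (92/885)
= 362.49 * 0.9838 * 92 / 885
= 37.0721 g

37.0721 g


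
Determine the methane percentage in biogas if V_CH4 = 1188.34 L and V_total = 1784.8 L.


CH4% = V_CH4 / V_total * 100
= 1188.34 / 1784.8 * 100
= 66.5811%

66.5811%


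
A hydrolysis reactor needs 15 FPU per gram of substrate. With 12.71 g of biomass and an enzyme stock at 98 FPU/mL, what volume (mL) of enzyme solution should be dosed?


V = dosage * m_sub / activity
V = 15 * 12.71 / 98
V = 1.9454 mL

1.9454 mL


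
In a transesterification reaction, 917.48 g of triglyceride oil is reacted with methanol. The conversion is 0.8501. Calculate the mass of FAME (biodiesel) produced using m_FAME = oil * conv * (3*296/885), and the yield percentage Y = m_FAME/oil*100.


m_FAME = oil * conv * (3 * 296 / 885) = oil * conv * (888/885)
= 917.48 * 0.8501 * 888 / 885
= 782.5936 g
Y = m_FAME / oil * 100 = conv * (888/885) * 100
= 0.8501 * 888 / 885 * 100
= 85.30%

782.5936 g FAME; Y = 85.30%


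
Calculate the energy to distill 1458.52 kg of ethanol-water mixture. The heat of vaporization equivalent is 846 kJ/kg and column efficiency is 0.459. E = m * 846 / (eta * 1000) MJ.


E = m * 846 / (eta * 1000)
= 1458.52 * 846 / (0.459 * 1000)
= 2688.2525 MJ

2688.2525 MJ


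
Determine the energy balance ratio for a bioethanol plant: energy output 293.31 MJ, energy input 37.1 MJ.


EROI = E_out / E_in
= 293.31 / 37.1
= 7.9059

7.9059


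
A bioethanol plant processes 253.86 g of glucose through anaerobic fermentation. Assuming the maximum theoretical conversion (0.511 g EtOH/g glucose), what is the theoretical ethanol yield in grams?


Theoretical ethanol yield: m_EtOH = 0.511 * m_glucose
m_EtOH = 0.511 * 253.86 = 129.7225 g

129.7225 g


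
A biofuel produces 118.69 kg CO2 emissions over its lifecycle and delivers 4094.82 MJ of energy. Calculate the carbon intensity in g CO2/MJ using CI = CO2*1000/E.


CI = CO2 * 1000 / E
= 118.69 * 1000 / 4094.82
= 28.9854 g CO2/MJ

28.9854 g CO2/MJ


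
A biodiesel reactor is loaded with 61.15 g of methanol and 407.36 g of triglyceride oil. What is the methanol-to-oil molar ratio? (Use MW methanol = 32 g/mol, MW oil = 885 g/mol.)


Molar ratio = n_MeOH / n_oil = (MeOH/32) / (oil/885) = (MeOH * 885) / (32 * oil)
= (61.15 * 885) / (32 * 407.36)
= 4.1516

4.1516


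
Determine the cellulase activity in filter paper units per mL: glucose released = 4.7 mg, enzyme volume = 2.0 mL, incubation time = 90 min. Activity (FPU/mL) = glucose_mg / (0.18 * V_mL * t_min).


Activity = glucose_mg / (0.18 mg/umol * V_mL * t_min)
= 4.7 / (0.18 * 2.0 * 90)
= 0.1451 FPU/mL

0.1451 FPU/mL


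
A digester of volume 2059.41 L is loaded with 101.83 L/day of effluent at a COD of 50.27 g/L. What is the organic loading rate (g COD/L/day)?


OLR = Q * S / V
= 101.83 * 50.27 / 2059.41
= 2.4857 g/L/day

2.4857 g/L/day


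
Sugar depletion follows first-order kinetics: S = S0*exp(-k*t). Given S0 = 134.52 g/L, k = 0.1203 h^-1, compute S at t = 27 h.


S = S0 * exp(-k * t)
S = 134.52 * exp(-0.1203 * 27)
S = 5.2258 g/L

5.2258 g/L


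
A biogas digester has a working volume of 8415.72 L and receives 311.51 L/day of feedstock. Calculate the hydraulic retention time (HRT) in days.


HRT = V / Q
= 8415.72 / 311.51
= 27.0159 days

27.0159 days


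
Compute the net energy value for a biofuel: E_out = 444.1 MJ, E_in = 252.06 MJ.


NEV = E_out - E_in
= 444.1 - 252.06
= 192.0400 MJ

192.0400 MJ


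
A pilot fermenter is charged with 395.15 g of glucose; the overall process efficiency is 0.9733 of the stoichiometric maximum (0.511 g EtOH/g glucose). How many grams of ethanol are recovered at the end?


Actual ethanol: m = 0.511 * 395.15 * 0.9733
m = 196.5303 g

196.5303 g


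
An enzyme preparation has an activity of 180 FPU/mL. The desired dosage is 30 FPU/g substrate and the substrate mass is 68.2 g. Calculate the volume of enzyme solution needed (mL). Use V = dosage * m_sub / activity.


V = dosage * m_sub / activity
V = 30 * 68.2 / 180
V = 11.3667 mL

11.3667 mL


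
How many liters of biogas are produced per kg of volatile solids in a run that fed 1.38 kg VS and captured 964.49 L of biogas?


Y = V / VS
= 964.49 / 1.38
= 698.9058 L/kg VS

698.9058 L/kg VS


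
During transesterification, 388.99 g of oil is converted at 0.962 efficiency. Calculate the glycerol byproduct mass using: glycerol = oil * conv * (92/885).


glycerol = oil * conv * (92/885)
= 388.99 * 0.962 * 92 / 885
= 38.9008 g

38.9008 g


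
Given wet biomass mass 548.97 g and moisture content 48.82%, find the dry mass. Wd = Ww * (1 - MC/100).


Wd = Ww * (1 - MC/100)
= 548.97 * (1 - 48.82/100)
= 280.9628 g

280.9628 g


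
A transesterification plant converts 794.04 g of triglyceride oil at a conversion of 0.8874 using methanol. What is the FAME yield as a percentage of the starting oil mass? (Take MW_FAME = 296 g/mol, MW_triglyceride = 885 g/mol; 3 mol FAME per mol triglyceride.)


m_FAME = oil * conv * (3 * 296 / 885) = oil * conv * (888/885)
= 794.04 * 0.8874 * 888 / 885
= 707.0197 g
Y = m_FAME / oil * 100 = conv * (888/885) * 100
= 0.8874 * 888 / 885 * 100
= 89.04%

89.04%


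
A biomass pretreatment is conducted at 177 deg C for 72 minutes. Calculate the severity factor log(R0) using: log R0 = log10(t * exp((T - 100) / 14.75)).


logR0 = log10(t * exp((T - 100) / 14.75))
= log10(72 * exp((177 - 100) / 14.75))
= 4.1245

4.1245


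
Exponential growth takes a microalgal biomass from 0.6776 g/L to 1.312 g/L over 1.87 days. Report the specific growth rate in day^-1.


mu = ln(X2/X1) / dt
= ln(1.312/0.6776) / 1.87
= 0.3533 per day

0.3533 per day


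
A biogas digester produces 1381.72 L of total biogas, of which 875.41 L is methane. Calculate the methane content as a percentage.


CH4% = V_CH4 / V_total * 100
= 875.41 / 1381.72 * 100
= 63.3565%

63.3565%


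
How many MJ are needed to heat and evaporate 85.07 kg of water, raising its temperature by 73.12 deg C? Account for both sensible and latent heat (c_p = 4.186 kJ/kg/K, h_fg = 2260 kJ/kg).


E = m_water * (4.186 * dT + 2260) / 1000
= 85.07 * (4.186 * 73.12 + 2260) / 1000
= 218.2965 MJ

218.2965 MJ


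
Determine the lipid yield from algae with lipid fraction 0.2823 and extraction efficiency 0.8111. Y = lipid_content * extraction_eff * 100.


Y = lipid_content * extraction_eff * 100
= 0.2823 * 0.8111 * 100
= 22.8974%

22.8974%


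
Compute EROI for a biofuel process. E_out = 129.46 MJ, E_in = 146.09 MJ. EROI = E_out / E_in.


EROI = E_out / E_in
= 129.46 / 146.09
= 0.8862

0.8862


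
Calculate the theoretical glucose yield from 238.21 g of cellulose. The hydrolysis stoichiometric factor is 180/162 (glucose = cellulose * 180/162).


glucose = cellulose * 180/162
= 238.21 * 180/162
= 264.6778 g

264.6778 g


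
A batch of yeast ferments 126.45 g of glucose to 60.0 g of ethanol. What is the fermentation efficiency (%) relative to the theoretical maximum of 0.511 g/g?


Fermentation efficiency = (actual / (0.511 * glucose)) * 100
= (60.0 / (0.511 * 126.45)) * 100
= 92.8563%

92.8563%


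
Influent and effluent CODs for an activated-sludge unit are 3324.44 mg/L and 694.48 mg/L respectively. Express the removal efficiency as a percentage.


eta = (COD_in - COD_out) / COD_in * 100
= (3324.44 - 694.48) / 3324.44 * 100
= 79.1099%

79.1099%


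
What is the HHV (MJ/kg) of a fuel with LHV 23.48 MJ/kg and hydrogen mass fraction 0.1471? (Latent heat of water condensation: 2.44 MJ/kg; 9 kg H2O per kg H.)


HHV = LHV + H_frac * 9 * 2.44
= 23.48 + 0.1471 * 9 * 2.44
= 26.7103 MJ/kg

26.7103 MJ/kg


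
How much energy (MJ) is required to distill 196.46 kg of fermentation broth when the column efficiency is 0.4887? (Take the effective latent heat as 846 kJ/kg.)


E = m * 846 / (eta * 1000)
= 196.46 * 846 / (0.4887 * 1000)
= 340.0965 MJ

340.0965 MJ


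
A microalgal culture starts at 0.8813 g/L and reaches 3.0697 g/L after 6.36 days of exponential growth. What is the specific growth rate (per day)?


mu = ln(X2/X1) / dt
= ln(3.0697/0.8813) / 6.36
= 0.1962 per day

0.1962 per day


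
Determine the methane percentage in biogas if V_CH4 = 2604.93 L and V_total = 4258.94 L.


CH4% = V_CH4 / V_total * 100
= 2604.93 / 4258.94 * 100
= 61.1638%

61.1638%


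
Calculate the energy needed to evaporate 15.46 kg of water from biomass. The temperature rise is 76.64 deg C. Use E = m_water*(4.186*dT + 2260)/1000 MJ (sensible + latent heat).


E = m_water * (4.186 * dT + 2260) / 1000
= 15.46 * (4.186 * 76.64 + 2260) / 1000
= 39.8994 MJ

39.8994 MJ


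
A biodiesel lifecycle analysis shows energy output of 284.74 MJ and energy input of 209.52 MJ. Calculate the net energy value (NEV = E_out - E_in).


NEV = E_out - E_in
= 284.74 - 209.52
= 75.2200 MJ

75.2200 MJ


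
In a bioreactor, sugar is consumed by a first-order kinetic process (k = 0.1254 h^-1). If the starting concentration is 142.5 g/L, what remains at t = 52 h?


S = S0 * exp(-k * t)
S = 142.5 * exp(-0.1254 * 52)
S = 0.2098 g/L

0.2098 g/L


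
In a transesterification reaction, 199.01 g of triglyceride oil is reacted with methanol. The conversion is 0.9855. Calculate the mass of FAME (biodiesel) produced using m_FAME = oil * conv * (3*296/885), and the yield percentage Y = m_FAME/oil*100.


m_FAME = oil * conv * (3 * 296 / 885) = oil * conv * (888/885)
= 199.01 * 0.9855 * 888 / 885
= 196.7892 g
Y = m_FAME / oil * 100 = conv * (888/885) * 100
= 0.9855 * 888 / 885 * 100
= 98.88%

196.7892 g FAME; Y = 98.88%


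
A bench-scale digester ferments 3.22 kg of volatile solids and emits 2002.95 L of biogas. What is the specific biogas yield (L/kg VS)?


Y = V / VS
= 2002.95 / 3.22
= 622.0342 L/kg VS

622.0342 L/kg VS


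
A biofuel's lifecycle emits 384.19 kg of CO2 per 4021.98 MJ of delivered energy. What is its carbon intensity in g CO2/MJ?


CI = CO2 * 1000 / E
= 384.19 * 1000 / 4021.98
= 95.5226 g CO2/MJ

95.5226 g CO2/MJ


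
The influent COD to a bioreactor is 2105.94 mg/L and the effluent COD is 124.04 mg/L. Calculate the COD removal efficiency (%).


eta = (COD_in - COD_out) / COD_in * 100
= (2105.94 - 124.04) / 2105.94 * 100
= 94.1100%

94.1100%


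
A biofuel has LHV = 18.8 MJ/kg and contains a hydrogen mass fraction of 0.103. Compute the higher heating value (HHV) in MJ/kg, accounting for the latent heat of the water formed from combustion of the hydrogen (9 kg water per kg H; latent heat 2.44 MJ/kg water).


HHV = LHV + H_frac * 9 * 2.44
= 18.8 + 0.103 * 9 * 2.44
= 21.0619 MJ/kg

21.0619 MJ/kg


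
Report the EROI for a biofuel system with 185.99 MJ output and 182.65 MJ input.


EROI = E_out / E_in
= 185.99 / 182.65
= 1.0183

1.0183


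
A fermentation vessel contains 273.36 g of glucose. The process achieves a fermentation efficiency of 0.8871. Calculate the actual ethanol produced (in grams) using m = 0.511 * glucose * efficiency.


Actual ethanol: m = 0.511 * 273.36 * 0.8871
m = 123.9163 g

123.9163 g


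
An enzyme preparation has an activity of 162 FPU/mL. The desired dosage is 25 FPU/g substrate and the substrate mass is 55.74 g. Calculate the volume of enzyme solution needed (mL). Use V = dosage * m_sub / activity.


V = dosage * m_sub / activity
V = 25 * 55.74 / 162
V = 8.6019 mL

8.6019 mL


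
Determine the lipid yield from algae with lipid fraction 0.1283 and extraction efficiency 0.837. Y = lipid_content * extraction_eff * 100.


Y = lipid_content * extraction_eff * 100
= 0.1283 * 0.837 * 100
= 10.7387%

10.7387%


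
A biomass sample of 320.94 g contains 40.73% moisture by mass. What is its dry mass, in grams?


Wd = Ww * (1 - MC/100)
= 320.94 * (1 - 40.73/100)
= 190.2211 g

190.2211 g


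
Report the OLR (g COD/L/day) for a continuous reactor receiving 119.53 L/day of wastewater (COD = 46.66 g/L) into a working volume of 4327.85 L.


OLR = Q * S / V
= 119.53 * 46.66 / 4327.85
= 1.2887 g/L/day

1.2887 g/L/day


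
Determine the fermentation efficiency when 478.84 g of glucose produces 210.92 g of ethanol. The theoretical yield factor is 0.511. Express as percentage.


Fermentation efficiency = (actual / (0.511 * glucose)) * 100
= (210.92 / (0.511 * 478.84)) * 100
= 86.1998%

86.1998%


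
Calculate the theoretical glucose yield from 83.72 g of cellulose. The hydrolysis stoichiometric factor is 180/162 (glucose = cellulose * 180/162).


glucose = cellulose * 180/162
= 83.72 * 180/162
= 93.0222 g

93.0222 g


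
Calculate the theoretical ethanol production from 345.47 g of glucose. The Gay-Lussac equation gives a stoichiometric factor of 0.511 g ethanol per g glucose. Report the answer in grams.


Theoretical ethanol yield: m_EtOH = 0.511 * m_glucose
m_EtOH = 0.511 * 345.47 = 176.5352 g

176.5352 g


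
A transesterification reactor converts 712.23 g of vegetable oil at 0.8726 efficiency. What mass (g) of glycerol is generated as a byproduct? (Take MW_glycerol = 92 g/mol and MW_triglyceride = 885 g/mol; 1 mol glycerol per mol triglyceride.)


glycerol = oil * conv * (92/885)
= 712.23 * 0.8726 * 92 / 885
= 64.6071 g

64.6071 g


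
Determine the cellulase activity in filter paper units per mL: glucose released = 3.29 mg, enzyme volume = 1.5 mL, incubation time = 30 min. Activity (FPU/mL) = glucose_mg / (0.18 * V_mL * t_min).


Activity = glucose_mg / (0.18 mg/umol * V_mL * t_min)
= 3.29 / (0.18 * 1.5 * 30)
= 0.4062 FPU/mL

0.4062 FPU/mL


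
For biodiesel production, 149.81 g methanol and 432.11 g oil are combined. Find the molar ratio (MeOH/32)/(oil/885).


Molar ratio = n_MeOH / n_oil = (MeOH/32) / (oil/885) = (MeOH * 885) / (32 * oil)
= (149.81 * 885) / (32 * 432.11)
= 9.5883

9.5883


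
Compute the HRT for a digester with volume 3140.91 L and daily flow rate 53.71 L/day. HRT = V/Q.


HRT = V / Q
= 3140.91 / 53.71
= 58.4791 days

58.4791 days


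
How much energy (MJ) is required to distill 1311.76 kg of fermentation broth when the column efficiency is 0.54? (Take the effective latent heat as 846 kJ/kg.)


E = m * 846 / (eta * 1000)
= 1311.76 * 846 / (0.54 * 1000)
= 2055.0907 MJ

2055.0907 MJ


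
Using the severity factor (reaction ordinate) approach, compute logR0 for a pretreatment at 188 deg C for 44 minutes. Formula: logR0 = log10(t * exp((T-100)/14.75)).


logR0 = log10(t * exp((T - 100) / 14.75))
= log10(44 * exp((188 - 100) / 14.75))
= 4.2345

4.2345


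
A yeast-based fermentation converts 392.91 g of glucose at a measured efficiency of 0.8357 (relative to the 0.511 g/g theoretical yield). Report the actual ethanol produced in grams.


Actual ethanol: m = 0.511 * 392.91 * 0.8357
m = 167.7893 g

167.7893 g


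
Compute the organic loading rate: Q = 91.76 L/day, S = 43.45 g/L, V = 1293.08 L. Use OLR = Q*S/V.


OLR = Q * S / V
= 91.76 * 43.45 / 1293.08
= 3.0833 g/L/day

3.0833 g/L/day


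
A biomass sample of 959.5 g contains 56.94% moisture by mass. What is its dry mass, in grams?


Wd = Ww * (1 - MC/100)
= 959.5 * (1 - 56.94/100)
= 413.1607 g

413.1607 g


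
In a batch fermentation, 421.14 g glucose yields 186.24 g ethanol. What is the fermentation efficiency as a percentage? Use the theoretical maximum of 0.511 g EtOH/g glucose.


Fermentation efficiency = (actual / (0.511 * glucose)) * 100
= (186.24 / (0.511 * 421.14)) * 100
= 86.5417%

86.5417%


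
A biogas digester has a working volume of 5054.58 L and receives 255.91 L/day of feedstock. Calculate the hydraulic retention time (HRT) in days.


HRT = V / Q
= 5054.58 / 255.91
= 19.7514 days

19.7514 days


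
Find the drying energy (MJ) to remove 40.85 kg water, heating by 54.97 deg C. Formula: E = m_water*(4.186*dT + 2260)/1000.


E = m_water * (4.186 * dT + 2260) / 1000
= 40.85 * (4.186 * 54.97 + 2260) / 1000
= 101.7208 MJ

101.7208 MJ


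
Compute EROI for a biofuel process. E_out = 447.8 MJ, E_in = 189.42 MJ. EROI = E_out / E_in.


EROI = E_out / E_in
= 447.8 / 189.42
= 2.3641

2.3641


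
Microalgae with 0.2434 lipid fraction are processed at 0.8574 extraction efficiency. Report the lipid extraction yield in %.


Y = lipid_content * extraction_eff * 100
= 0.2434 * 0.8574 * 100
= 20.8691%

20.8691%


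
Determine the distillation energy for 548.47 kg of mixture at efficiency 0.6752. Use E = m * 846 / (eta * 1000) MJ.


E = m * 846 / (eta * 1000)
= 548.47 * 846 / (0.6752 * 1000)
= 687.2121 MJ

687.2121 MJ


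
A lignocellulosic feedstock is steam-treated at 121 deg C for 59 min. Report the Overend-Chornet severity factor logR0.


logR0 = log10(t * exp((T - 100) / 14.75))
= log10(59 * exp((121 - 100) / 14.75))
= 2.3892

2.3892


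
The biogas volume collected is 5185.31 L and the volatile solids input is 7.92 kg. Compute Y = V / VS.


Y = V / VS
= 5185.31 / 7.92
= 654.7109 L/kg VS

654.7109 L/kg VS


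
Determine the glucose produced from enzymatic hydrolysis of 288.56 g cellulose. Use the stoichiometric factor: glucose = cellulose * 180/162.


glucose = cellulose * 180/162
= 288.56 * 180/162
= 320.6222 g

320.6222 g


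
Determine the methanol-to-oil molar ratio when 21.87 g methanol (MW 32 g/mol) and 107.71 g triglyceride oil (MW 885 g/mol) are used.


Molar ratio = n_MeOH / n_oil = (MeOH/32) / (oil/885) = (MeOH * 885) / (32 * oil)
= (21.87 * 885) / (32 * 107.71)
= 5.6155

5.6155


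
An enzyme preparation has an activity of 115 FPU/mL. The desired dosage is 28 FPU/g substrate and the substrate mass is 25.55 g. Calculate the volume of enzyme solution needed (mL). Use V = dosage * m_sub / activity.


V = dosage * m_sub / activity
V = 28 * 25.55 / 115
V = 6.2209 mL

6.2209 mL


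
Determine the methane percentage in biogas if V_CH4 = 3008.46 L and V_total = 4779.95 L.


CH4% = V_CH4 / V_total * 100
= 3008.46 / 4779.95 * 100
= 62.9392%

62.9392%


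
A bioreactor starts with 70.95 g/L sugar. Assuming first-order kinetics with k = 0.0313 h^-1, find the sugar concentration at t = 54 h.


S = S0 * exp(-k * t)
S = 70.95 * exp(-0.0313 * 54)
S = 13.0890 g/L

13.0890 g/L


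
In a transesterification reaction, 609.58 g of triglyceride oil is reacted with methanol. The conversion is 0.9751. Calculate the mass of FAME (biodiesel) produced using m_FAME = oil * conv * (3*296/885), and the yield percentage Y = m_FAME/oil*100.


m_FAME = oil * conv * (3 * 296 / 885) = oil * conv * (888/885)
= 609.58 * 0.9751 * 888 / 885
= 596.4164 g
Y = m_FAME / oil * 100 = conv * (888/885) * 100
= 0.9751 * 888 / 885 * 100
= 97.84%

596.4164 g FAME; Y = 97.84%


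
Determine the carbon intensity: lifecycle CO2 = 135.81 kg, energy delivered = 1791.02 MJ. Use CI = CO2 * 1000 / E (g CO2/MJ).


CI = CO2 * 1000 / E
= 135.81 * 1000 / 1791.02
= 75.8283 g CO2/MJ

75.8283 g CO2/MJ


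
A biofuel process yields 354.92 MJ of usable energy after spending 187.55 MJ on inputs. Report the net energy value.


NEV = E_out - E_in
= 354.92 - 187.55
= 167.3700 MJ

167.3700 MJ


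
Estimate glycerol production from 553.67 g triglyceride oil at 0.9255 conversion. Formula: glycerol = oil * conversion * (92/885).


glycerol = oil * conv * (92/885)
= 553.67 * 0.9255 * 92 / 885
= 53.2687 g

53.2687 g


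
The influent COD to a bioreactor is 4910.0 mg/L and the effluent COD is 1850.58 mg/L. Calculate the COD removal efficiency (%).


eta = (COD_in - COD_out) / COD_in * 100
= (4910.0 - 1850.58) / 4910.0 * 100
= 62.3100%

62.3100%


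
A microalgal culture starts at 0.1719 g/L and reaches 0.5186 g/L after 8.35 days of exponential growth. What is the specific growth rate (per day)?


mu = ln(X2/X1) / dt
= ln(0.5186/0.1719) / 8.35
= 0.1322 per day

0.1322 per day


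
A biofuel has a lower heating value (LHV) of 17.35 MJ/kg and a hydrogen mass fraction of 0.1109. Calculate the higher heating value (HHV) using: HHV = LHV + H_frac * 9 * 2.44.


HHV = LHV + H_frac * 9 * 2.44
= 17.35 + 0.1109 * 9 * 2.44
= 19.7854 MJ/kg

19.7854 MJ/kg


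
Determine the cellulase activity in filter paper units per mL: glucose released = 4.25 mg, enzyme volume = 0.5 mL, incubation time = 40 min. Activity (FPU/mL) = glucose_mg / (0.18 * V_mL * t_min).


Activity = glucose_mg / (0.18 mg/umol * V_mL * t_min)
= 4.25 / (0.18 * 0.5 * 40)
= 1.1806 FPU/mL

1.1806 FPU/mL


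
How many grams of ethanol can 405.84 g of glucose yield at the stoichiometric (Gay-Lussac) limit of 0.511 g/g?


Theoretical ethanol yield: m_EtOH = 0.511 * m_glucose
m_EtOH = 0.511 * 405.84 = 207.3842 g

207.3842 g


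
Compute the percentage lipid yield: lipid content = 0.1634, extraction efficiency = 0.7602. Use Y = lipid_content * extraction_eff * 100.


Y = lipid_content * extraction_eff * 100
= 0.1634 * 0.7602 * 100
= 12.4217%

12.4217%


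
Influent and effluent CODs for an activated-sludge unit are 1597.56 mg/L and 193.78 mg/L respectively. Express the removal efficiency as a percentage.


eta = (COD_in - COD_out) / COD_in * 100
= (1597.56 - 193.78) / 1597.56 * 100
= 87.8703%

87.8703%


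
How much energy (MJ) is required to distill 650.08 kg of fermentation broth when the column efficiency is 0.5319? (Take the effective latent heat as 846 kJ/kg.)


E = m * 846 / (eta * 1000)
= 650.08 * 846 / (0.5319 * 1000)
= 1033.9682 MJ

1033.9682 MJ


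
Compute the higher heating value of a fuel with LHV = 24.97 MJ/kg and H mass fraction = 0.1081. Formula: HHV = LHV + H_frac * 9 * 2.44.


HHV = LHV + H_frac * 9 * 2.44
= 24.97 + 0.1081 * 9 * 2.44
= 27.3439 MJ/kg

27.3439 MJ/kg


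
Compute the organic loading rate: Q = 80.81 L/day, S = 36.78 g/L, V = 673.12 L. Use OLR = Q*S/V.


OLR = Q * S / V
= 80.81 * 36.78 / 673.12
= 4.4155 g/L/day

4.4155 g/L/day


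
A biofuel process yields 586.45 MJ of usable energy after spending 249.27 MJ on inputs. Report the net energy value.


NEV = E_out - E_in
= 586.45 - 249.27
= 337.1800 MJ

337.1800 MJ


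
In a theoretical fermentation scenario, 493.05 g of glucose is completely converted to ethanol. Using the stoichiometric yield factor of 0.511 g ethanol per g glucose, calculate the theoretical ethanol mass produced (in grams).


Theoretical ethanol yield: m_EtOH = 0.511 * m_glucose
m_EtOH = 0.511 * 493.05 = 251.9486 g

251.9486 g


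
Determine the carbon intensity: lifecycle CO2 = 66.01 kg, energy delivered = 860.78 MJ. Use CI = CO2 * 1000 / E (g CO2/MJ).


CI = CO2 * 1000 / E
= 66.01 * 1000 / 860.78
= 76.6863 g CO2/MJ

76.6863 g CO2/MJ


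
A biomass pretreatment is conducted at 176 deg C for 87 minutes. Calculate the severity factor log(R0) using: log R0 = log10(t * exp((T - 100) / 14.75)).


logR0 = log10(t * exp((T - 100) / 14.75))
= log10(87 * exp((176 - 100) / 14.75))
= 4.1772

4.1772


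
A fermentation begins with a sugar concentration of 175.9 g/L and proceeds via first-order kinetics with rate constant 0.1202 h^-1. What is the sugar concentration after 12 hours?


S = S0 * exp(-k * t)
S = 175.9 * exp(-0.1202 * 12)
S = 41.5757 g/L

41.5757 g/L


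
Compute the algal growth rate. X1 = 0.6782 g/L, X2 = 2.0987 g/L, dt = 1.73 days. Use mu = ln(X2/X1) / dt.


mu = ln(X2/X1) / dt
= ln(2.0987/0.6782) / 1.73
= 0.6530 per day

0.6530 per day


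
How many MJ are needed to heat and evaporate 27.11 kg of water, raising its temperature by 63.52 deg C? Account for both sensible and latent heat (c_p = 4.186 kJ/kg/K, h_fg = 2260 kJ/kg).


E = m_water * (4.186 * dT + 2260) / 1000
= 27.11 * (4.186 * 63.52 + 2260) / 1000
= 68.4770 MJ

68.4770 MJ


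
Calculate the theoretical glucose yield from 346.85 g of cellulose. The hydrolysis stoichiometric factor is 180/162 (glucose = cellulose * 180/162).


glucose = cellulose * 180/162
= 346.85 * 180/162
= 385.3889 g

385.3889 g


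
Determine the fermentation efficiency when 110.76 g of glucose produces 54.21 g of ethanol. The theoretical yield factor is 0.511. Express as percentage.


Fermentation efficiency = (actual / (0.511 * glucose)) * 100
= (54.21 / (0.511 * 110.76)) * 100
= 95.7802%

95.7802%


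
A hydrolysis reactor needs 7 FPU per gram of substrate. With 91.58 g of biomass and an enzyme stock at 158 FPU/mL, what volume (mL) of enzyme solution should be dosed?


V = dosage * m_sub / activity
V = 7 * 91.58 / 158
V = 4.0573 mL

4.0573 mL


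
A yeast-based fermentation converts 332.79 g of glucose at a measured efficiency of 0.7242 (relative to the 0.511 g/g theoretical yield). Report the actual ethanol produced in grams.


Actual ethanol: m = 0.511 * 332.79 * 0.7242
m = 123.1543 g

123.1543 g


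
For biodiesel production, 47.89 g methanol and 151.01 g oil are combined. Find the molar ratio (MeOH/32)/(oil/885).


Molar ratio = n_MeOH / n_oil = (MeOH/32) / (oil/885) = (MeOH * 885) / (32 * oil)
= (47.89 * 885) / (32 * 151.01)
= 8.7707

8.7707


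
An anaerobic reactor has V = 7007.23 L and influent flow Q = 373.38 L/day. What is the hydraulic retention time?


HRT = V / Q
= 7007.23 / 373.38
= 18.7670 days

18.7670 days


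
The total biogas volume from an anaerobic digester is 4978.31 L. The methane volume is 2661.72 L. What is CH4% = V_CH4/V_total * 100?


CH4% = V_CH4 / V_total * 100
= 2661.72 / 4978.31 * 100
= 53.4663%

53.4663%


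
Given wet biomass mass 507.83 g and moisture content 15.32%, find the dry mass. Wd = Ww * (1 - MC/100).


Wd = Ww * (1 - MC/100)
= 507.83 * (1 - 15.32/100)
= 430.0304 g

430.0304 g


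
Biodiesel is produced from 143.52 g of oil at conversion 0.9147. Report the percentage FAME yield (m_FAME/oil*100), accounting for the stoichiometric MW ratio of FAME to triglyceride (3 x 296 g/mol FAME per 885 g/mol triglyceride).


m_FAME = oil * conv * (3 * 296 / 885) = oil * conv * (888/885)
= 143.52 * 0.9147 * 888 / 885
= 131.7228 g
Y = m_FAME / oil * 100 = conv * (888/885) * 100
= 0.9147 * 888 / 885 * 100
= 91.78%

91.78%


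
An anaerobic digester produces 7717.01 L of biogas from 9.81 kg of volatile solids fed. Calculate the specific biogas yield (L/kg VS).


Y = V / VS
= 7717.01 / 9.81
= 786.6473 L/kg VS

786.6473 L/kg VS


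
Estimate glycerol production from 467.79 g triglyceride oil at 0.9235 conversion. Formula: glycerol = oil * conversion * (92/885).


glycerol = oil * conv * (92/885)
= 467.79 * 0.9235 * 92 / 885
= 44.9089 g

44.9089 g


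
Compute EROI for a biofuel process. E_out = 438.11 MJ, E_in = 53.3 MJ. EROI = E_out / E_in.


EROI = E_out / E_in
= 438.11 / 53.3
= 8.2197

8.2197


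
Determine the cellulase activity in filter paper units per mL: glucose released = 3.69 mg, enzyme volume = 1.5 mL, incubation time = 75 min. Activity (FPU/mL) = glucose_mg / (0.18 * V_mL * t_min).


Activity = glucose_mg / (0.18 mg/umol * V_mL * t_min)
= 3.69 / (0.18 * 1.5 * 75)
= 0.1822 FPU/mL

0.1822 FPU/mL


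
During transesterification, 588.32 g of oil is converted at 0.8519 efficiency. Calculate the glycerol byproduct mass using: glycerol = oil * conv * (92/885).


glycerol = oil * conv * (92/885)
= 588.32 * 0.8519 * 92 / 885
= 52.1011 g

52.1011 g


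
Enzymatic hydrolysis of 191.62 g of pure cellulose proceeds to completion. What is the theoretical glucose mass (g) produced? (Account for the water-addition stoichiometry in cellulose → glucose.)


glucose = cellulose * 180/162
= 191.62 * 180/162
= 212.9111 g

212.9111 g


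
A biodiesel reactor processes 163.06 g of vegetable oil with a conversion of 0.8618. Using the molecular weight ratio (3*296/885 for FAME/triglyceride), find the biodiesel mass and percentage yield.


m_FAME = oil * conv * (3 * 296 / 885) = oil * conv * (888/885)
= 163.06 * 0.8618 * 888 / 885
= 141.0015 g
Y = m_FAME / oil * 100 = conv * (888/885) * 100
= 0.8618 * 888 / 885 * 100
= 86.47%

141.0015 g FAME; Y = 86.47%


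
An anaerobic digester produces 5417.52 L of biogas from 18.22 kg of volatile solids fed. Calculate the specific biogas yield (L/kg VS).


Y = V / VS
= 5417.52 / 18.22
= 297.3392 L/kg VS

297.3392 L/kg VS
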